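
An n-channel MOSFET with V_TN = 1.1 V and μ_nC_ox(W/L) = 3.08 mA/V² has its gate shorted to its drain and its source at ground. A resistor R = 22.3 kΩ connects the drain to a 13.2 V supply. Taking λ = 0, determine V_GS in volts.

With gate tied to drain, V_GS = V_DS ≥ V_GS − V_TN, so the device is in saturation.
KCL at the drain: ½ k_n (V_GS − V_TN)² = (V_DD − V_GS)/R.
Let x = V_GS − 1.1. Then 34.3 x² + x − 12.1 = 0, giving x = 0.579 V (positive root), so V_GS = 1.68 V.
I_D = (V_DD − V_GS)/R = (13.2 − 1.68) / 22.3 = 0.517 mA.

V_GS = 1.68 V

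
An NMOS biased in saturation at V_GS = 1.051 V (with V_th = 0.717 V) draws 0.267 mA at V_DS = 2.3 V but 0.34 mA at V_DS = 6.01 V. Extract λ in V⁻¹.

λ = 0.0887 V⁻¹

With V_GS fixed, I_D ∝ (1 + λ V_DS) in saturation, so I_D2/I_D1 = (1 + λ V_DS2)/(1 + λ V_DS1).
0.34/0.267 = 1.273 = (1 + 6.01 λ)/(1 + 2.3 λ).
Solving: λ (I_D1 V_DS2 − I_D2 V_DS1) = I_D2 − I_D1, so λ = (0.34 − 0.267) / (0.267 × 6.01 − 0.34 × 2.3) = 0.073 / 0.823 = 0.0887 V⁻¹.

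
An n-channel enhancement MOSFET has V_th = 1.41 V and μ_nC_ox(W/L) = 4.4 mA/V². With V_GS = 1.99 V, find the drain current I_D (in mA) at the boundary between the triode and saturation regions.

I_D = 0.740 mA

At the boundary V_DS = V_ov = V_GS − V_th = 1.99 − 1.41 = 0.58 V.
I_D = ½ k_n V_ov² = 0.5 × 4.4 × 0.58² = 0.74 mA.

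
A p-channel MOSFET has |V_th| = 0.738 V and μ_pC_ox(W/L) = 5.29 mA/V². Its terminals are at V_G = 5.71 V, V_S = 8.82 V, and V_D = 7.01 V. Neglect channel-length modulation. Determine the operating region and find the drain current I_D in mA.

Triode; I_D = 14.0 mA

V_SG = V_S − V_G = 8.82 − 5.71 = 3.11 V; V_SD = V_S − V_D = 8.82 − 7.01 = 1.81 V.
V_ov = V_SG − |V_th| = 3.11 − 0.738 = 2.37 V.
Since V_SD = 1.81 V < V_ov = 2.37 V, the device is in the triode region.
I_D = k_p [V_ov · V_SD − ½ V_SD²] = 5.29 × [2.37 × 1.81 − 0.5 × 1.81²] = 14 mA.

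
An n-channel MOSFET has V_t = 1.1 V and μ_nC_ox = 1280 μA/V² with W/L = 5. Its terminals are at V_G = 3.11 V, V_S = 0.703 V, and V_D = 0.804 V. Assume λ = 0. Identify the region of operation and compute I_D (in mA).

Triode; I_D = 0.812 mA

V_GS = V_G − V_S = 3.11 − 0.703 = 2.41 V; V_DS = V_D − V_S = 0.804 − 0.703 = 0.101 V.
k_n = μ_nC_ox · (W/L) = 6.4 mA/V².
V_ov = V_GS − V_t = 2.41 − 1.1 = 1.31 V.
Since V_DS = 0.101 V < V_ov = 1.31 V, the device is in the triode region.
I_D = k_n [V_ov · V_DS − ½ V_DS²] = 6.4 × [1.31 × 0.101 − 0.5 × 0.101²] = 0.812 mA.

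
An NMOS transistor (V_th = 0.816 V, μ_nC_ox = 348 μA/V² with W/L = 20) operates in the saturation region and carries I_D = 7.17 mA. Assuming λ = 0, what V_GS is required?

k_n = μ_nC_ox · (W/L) = 6.96 mA/V².
In saturation I_D = ½ k_n (V_GS − V_th)², so V_GS − V_th = √(2 I_D / k_n) = √(2 × 7.17 / 6.96) = 1.44 V.
V_GS = 0.816 + 1.44 = 2.25 V.

V_GS = 2.25 V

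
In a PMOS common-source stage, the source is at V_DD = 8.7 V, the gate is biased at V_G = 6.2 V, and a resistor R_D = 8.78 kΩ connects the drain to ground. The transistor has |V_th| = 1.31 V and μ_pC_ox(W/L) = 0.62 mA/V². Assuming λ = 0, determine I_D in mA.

I_D = 0.439 mA

V_SG = V_DD − V_G = 8.7 − 6.2 = 2.5 V, so V_ov = 2.5 − 1.31 = 1.19 V.
Assume saturation: I_D = ½ k_p V_ov² = 0.5 × 0.62 × 1.19² = 0.439 mA, giving V_SD = V_DD − I_D R_D = 8.7 − 0.439 × 8.78 = 4.85 V.
V_SD = 4.85 V ≥ V_ov = 1.19 V, confirming saturation.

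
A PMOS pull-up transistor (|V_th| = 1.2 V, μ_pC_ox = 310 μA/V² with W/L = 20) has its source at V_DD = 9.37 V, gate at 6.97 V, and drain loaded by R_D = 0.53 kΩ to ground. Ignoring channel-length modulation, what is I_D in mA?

I_D = 4.46 mA

V_SG = V_DD − V_G = 9.37 − 6.97 = 2.4 V, so V_ov = 2.4 − 1.2 = 1.2 V.
k_p = μ_pC_ox · (W/L) = 6.2 mA/V².
Assume saturation: I_D = ½ k_p V_ov² = 0.5 × 6.2 × 1.2² = 4.46 mA, giving V_SD = V_DD − I_D R_D = 9.37 − 4.46 × 0.53 = 7 V.
V_SD = 7 V ≥ V_ov = 1.2 V, confirming saturation.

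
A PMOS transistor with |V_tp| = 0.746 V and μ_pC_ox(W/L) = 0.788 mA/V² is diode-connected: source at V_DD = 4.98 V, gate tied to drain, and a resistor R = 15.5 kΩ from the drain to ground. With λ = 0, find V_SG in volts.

With gate tied to drain, V_SG = V_SD ≥ V_SG − |V_tp|, so the device is in saturation.
KCL at the drain: ½ k_p (V_SG − |V_tp|)² = (V_DD − V_SG)/R.
Let x = V_SG − 0.746. Then 6.11 x² + x − 4.234 = 0, giving x = 0.755 V (positive root), so V_SG = 1.5 V.
I_D = (V_DD − V_SG)/R = (4.98 − 1.5) / 15.5 = 0.224 mA.

V_SG = 1.50 V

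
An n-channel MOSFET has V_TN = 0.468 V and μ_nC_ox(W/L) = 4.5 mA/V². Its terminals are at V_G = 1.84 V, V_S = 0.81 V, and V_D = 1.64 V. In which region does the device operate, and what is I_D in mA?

Saturation; I_D = 0.711 mA

V_GS = V_G − V_S = 1.84 − 0.81 = 1.03 V; V_DS = V_D − V_S = 1.64 − 0.81 = 0.83 V.
V_ov = V_GS − V_TN = 1.03 − 0.468 = 0.562 V.
Since V_DS = 0.83 V ≥ V_ov = 0.562 V, the device is in saturation.
I_D = ½ k_n V_ov² = 0.5 × 4.5 × 0.562² = 0.711 mA.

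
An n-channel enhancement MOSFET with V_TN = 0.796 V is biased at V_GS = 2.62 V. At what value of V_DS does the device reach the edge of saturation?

The boundary between triode and saturation is V_DS = V_GS − V_TN = V_ov.
V_ov = 2.62 − 0.796 = 1.82 V.

V_DS,sat = 1.82 V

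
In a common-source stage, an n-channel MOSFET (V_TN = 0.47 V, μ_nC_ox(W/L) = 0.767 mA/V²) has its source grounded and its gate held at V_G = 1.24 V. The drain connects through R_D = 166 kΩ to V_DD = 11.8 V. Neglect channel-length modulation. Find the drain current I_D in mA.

V_GS = V_G = 1.24 V, so V_ov = 1.24 − 0.47 = 0.77 V.
Assume saturation: I_D = ½ k_n V_ov² = 0.5 × 0.767 × 0.77² = 0.227 mA, giving V_DS = V_DD − I_D R_D = 11.8 − 0.227 × 166 = -25.9 V.
But -25.9 V < V_ov = 0.77 V, so the device is actually in triode.
In triode I_D = k_n[V_ov V_DS − ½ V_DS²] and I_D = (V_DD − V_DS)/R_D. Equating: 63.7 V_DS² − 99.04 V_DS + 11.8 = 0, giving V_DS = 0.13 V (the root below V_ov).
I_D = (11.8 − 0.13) / 166 = 0.0703 mA.

I_D = 0.0703 mA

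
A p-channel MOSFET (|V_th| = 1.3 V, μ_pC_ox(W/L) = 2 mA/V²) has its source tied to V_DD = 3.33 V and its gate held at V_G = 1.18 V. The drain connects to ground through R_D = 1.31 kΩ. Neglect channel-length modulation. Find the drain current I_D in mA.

I_D = 0.723 mA

V_SG = V_DD − V_G = 3.33 − 1.18 = 2.15 V, so V_ov = 2.15 − 1.3 = 0.85 V.
Assume saturation: I_D = ½ k_p V_ov² = 0.5 × 2 × 0.85² = 0.723 mA, giving V_SD = V_DD − I_D R_D = 3.33 − 0.723 × 1.31 = 2.38 V.
V_SD = 2.38 V ≥ V_ov = 0.85 V, confirming saturation.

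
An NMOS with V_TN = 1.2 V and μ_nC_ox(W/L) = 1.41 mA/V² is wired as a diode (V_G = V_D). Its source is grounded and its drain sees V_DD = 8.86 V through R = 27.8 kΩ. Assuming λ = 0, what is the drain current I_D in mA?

With gate tied to drain, V_GS = V_DS ≥ V_GS − V_TN, so the device is in saturation.
KCL at the drain: ½ k_n (V_GS − V_TN)² = (V_DD − V_GS)/R.
Let x = V_GS − 1.2. Then 19.6 x² + x − 7.66 = 0, giving x = 0.6 V (positive root), so V_GS = 1.8 V.
I_D = (V_DD − V_GS)/R = (8.86 − 1.8) / 27.8 = 0.254 mA.

I_D = 0.254 mA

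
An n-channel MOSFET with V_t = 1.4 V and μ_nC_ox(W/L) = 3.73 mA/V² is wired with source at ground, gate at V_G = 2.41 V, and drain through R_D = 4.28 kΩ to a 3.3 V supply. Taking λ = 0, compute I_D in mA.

I_D = 0.721 mA

V_GS = V_G = 2.41 V, so V_ov = 2.41 − 1.4 = 1.01 V.
Assume saturation: I_D = ½ k_n V_ov² = 0.5 × 3.73 × 1.01² = 1.9 mA, giving V_DS = V_DD − I_D R_D = 3.3 − 1.9 × 4.28 = -4.84 V.
But -4.84 V < V_ov = 1.01 V, so the device is actually in triode.
In triode I_D = k_n[V_ov V_DS − ½ V_DS²] and I_D = (V_DD − V_DS)/R_D. Equating: 7.98 V_DS² − 17.12 V_DS + 3.3 = 0, giving V_DS = 0.214 V (the root below V_ov).
I_D = (3.3 − 0.214) / 4.28 = 0.721 mA.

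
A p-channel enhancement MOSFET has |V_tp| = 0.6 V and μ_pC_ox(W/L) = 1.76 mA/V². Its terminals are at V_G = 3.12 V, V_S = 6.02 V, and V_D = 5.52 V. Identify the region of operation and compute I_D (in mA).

Triode; I_D = 1.80 mA

V_SG = V_S − V_G = 6.02 − 3.12 = 2.9 V; V_SD = V_S − V_D = 6.02 − 5.52 = 0.5 V.
V_ov = V_SG − |V_tp| = 2.9 − 0.6 = 2.3 V.
Since V_SD = 0.5 V < V_ov = 2.3 V, the device is in the triode region.
I_D = k_p [V_ov · V_SD − ½ V_SD²] = 1.76 × [2.3 × 0.5 − 0.5 × 0.5²] = 1.8 mA.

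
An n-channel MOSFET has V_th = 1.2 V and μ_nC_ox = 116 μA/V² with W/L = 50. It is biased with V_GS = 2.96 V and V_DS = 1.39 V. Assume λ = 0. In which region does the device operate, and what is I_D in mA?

k_n = μ_nC_ox · (W/L) = 5.8 mA/V².
V_ov = V_GS − V_th = 2.96 − 1.2 = 1.76 V.
Since V_DS = 1.39 V < V_ov = 1.76 V, the device is in the triode region.
I_D = k_n [V_ov · V_DS − ½ V_DS²] = 5.8 × [1.76 × 1.39 − 0.5 × 1.39²] = 8.59 mA.

Triode; I_D = 8.59 mA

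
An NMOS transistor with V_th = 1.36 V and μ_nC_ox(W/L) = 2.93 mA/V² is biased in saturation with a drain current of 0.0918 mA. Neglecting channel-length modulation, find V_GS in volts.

V_GS = 1.61 V

In saturation I_D = ½ k_n (V_GS − V_th)², so V_GS − V_th = √(2 I_D / k_n) = √(2 × 0.0918 / 2.93) = 0.25 V.
V_GS = 1.36 + 0.25 = 1.61 V.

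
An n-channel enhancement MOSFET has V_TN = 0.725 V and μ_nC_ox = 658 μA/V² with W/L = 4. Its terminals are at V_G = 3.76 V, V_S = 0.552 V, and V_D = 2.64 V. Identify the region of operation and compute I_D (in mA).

V_GS = V_G − V_S = 3.76 − 0.552 = 3.21 V; V_DS = V_D − V_S = 2.64 − 0.552 = 2.09 V.
k_n = μ_nC_ox · (W/L) = 2.632 mA/V².
V_ov = V_GS − V_TN = 3.21 − 0.725 = 2.48 V.
Since V_DS = 2.09 V < V_ov = 2.48 V, the device is in the triode region.
I_D = k_n [V_ov · V_DS − ½ V_DS²] = 2.632 × [2.48 × 2.09 − 0.5 × 2.09²] = 7.91 mA.

Triode; I_D = 7.91 mA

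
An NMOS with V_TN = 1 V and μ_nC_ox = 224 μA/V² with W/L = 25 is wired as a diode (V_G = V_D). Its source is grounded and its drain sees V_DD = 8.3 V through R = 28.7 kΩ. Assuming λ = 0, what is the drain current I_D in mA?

With gate tied to drain, V_GS = V_DS ≥ V_GS − V_TN, so the device is in saturation.
k_n = μ_nC_ox · (W/L) = 5.6 mA/V².
KCL at the drain: ½ k_n (V_GS − V_TN)² = (V_DD − V_GS)/R.
Let x = V_GS − 1. Then 80.4 x² + x − 7.3 = 0, giving x = 0.295 V (positive root), so V_GS = 1.3 V.
I_D = (V_DD − V_GS)/R = (8.3 − 1.3) / 28.7 = 0.244 mA.

I_D = 0.244 mA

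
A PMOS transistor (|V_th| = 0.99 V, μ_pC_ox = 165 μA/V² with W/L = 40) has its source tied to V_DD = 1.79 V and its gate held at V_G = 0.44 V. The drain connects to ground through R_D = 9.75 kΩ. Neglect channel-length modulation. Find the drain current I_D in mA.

V_SG = V_DD − V_G = 1.79 − 0.44 = 1.35 V, so V_ov = 1.35 − 0.99 = 0.36 V.
k_p = μ_pC_ox · (W/L) = 6.6 mA/V².
Assume saturation: I_D = ½ k_p V_ov² = 0.5 × 6.6 × 0.36² = 0.428 mA, giving V_SD = V_DD − I_D R_D = 1.79 − 0.428 × 9.75 = -2.38 V.
But -2.38 V < V_ov = 0.36 V, so the device is actually in triode.
In triode I_D = k_p[V_ov V_SD − ½ V_SD²] and I_D = (V_DD − V_SD)/R_D. Equating: 32.2 V_SD² − 24.17 V_SD + 1.79 = 0, giving V_SD = 0.0833 V (the root below V_ov).
I_D = (1.79 − 0.0833) / 9.75 = 0.175 mA.

I_D = 0.175 mA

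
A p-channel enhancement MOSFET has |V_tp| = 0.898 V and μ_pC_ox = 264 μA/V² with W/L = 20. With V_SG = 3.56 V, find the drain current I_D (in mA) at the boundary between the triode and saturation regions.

I_D = 18.7 mA

At the boundary V_SD = V_ov = V_SG − |V_tp| = 3.56 − 0.898 = 2.66 V.
k_p = μ_pC_ox · (W/L) = 5.28 mA/V².
I_D = ½ k_p V_ov² = 0.5 × 5.28 × 2.66² = 18.7 mA.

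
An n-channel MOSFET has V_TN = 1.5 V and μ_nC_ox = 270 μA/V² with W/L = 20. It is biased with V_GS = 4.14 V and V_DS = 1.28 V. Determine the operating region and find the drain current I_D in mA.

Triode; I_D = 13.8 mA

k_n = μ_nC_ox · (W/L) = 5.4 mA/V².
V_ov = V_GS − V_TN = 4.14 − 1.5 = 2.64 V.
Since V_DS = 1.28 V < V_ov = 2.64 V, the device is in the triode region.
I_D = k_n [V_ov · V_DS − ½ V_DS²] = 5.4 × [2.64 × 1.28 − 0.5 × 1.28²] = 13.8 mA.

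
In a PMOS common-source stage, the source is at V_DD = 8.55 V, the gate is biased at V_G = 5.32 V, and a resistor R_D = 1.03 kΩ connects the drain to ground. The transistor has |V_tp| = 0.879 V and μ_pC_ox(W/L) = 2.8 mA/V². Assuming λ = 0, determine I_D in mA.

V_SG = V_DD − V_G = 8.55 − 5.32 = 3.23 V, so V_ov = 3.23 − 0.879 = 2.35 V.
Assume saturation: I_D = ½ k_p V_ov² = 0.5 × 2.8 × 2.35² = 7.74 mA, giving V_SD = V_DD − I_D R_D = 8.55 − 7.74 × 1.03 = 0.58 V.
But 0.58 V < V_ov = 2.35 V, so the device is actually in triode.
In triode I_D = k_p[V_ov V_SD − ½ V_SD²] and I_D = (V_DD − V_SD)/R_D. Equating: 1.44 V_SD² − 7.78 V_SD + 8.55 = 0, giving V_SD = 1.54 V (the root below V_ov).
I_D = (8.55 − 1.54) / 1.03 = 6.81 mA.

I_D = 6.81 mA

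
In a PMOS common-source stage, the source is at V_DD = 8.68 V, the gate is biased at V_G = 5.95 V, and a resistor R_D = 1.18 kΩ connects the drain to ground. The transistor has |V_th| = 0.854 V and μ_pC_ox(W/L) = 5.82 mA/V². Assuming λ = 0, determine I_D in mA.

I_D = 6.70 mA

V_SG = V_DD − V_G = 8.68 − 5.95 = 2.73 V, so V_ov = 2.73 − 0.854 = 1.88 V.
Assume saturation: I_D = ½ k_p V_ov² = 0.5 × 5.82 × 1.88² = 10.2 mA, giving V_SD = V_DD − I_D R_D = 8.68 − 10.2 × 1.18 = -3.4 V.
But -3.4 V < V_ov = 1.88 V, so the device is actually in triode.
In triode I_D = k_p[V_ov V_SD − ½ V_SD²] and I_D = (V_DD − V_SD)/R_D. Equating: 3.43 V_SD² − 13.88 V_SD + 8.68 = 0, giving V_SD = 0.773 V (the root below V_ov).
I_D = (8.68 − 0.773) / 1.18 = 6.7 mA.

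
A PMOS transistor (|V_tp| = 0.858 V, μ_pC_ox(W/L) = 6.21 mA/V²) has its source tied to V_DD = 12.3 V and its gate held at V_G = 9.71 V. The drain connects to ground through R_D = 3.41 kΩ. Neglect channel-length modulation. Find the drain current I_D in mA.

I_D = 3.50 mA

V_SG = V_DD − V_G = 12.3 − 9.71 = 2.59 V, so V_ov = 2.59 − 0.858 = 1.73 V.
Assume saturation: I_D = ½ k_p V_ov² = 0.5 × 6.21 × 1.73² = 9.31 mA, giving V_SD = V_DD − I_D R_D = 12.3 − 9.31 × 3.41 = -19.5 V.
But -19.5 V < V_ov = 1.73 V, so the device is actually in triode.
In triode I_D = k_p[V_ov V_SD − ½ V_SD²] and I_D = (V_DD − V_SD)/R_D. Equating: 10.6 V_SD² − 37.68 V_SD + 12.3 = 0, giving V_SD = 0.364 V (the root below V_ov).
I_D = (12.3 − 0.364) / 3.41 = 3.5 mA.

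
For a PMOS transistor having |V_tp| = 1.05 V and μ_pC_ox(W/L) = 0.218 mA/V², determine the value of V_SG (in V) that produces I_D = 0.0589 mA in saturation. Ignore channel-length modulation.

V_SG = 1.79 V

In saturation I_D = ½ k_p (V_SG − |V_tp|)², so V_SG − |V_tp| = √(2 I_D / k_p) = √(2 × 0.0589 / 0.218) = 0.735 V.
V_SG = 1.05 + 0.735 = 1.79 V.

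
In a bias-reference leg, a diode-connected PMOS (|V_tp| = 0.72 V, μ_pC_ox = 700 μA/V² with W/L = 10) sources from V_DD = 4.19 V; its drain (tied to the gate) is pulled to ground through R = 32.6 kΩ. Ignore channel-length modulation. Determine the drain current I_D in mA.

I_D = 0.101 mA

With gate tied to drain, V_SG = V_SD ≥ V_SG − |V_tp|, so the device is in saturation.
k_p = μ_pC_ox · (W/L) = 7 mA/V².
KCL at the drain: ½ k_p (V_SG − |V_tp|)² = (V_DD − V_SG)/R.
Let x = V_SG − 0.72. Then 114 x² + x − 3.47 = 0, giving x = 0.17 V (positive root), so V_SG = 0.89 V.
I_D = (V_DD − V_SG)/R = (4.19 − 0.89) / 32.6 = 0.101 mA.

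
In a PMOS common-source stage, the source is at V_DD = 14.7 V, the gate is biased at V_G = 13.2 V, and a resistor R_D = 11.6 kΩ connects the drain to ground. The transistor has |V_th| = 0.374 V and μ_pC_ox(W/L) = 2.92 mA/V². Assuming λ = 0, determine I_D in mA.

I_D = 1.23 mA

V_SG = V_DD − V_G = 14.7 − 13.2 = 1.5 V, so V_ov = 1.5 − 0.374 = 1.13 V.
Assume saturation: I_D = ½ k_p V_ov² = 0.5 × 2.92 × 1.13² = 1.85 mA, giving V_SD = V_DD − I_D R_D = 14.7 − 1.85 × 11.6 = -6.77 V.
But -6.77 V < V_ov = 1.13 V, so the device is actually in triode.
In triode I_D = k_p[V_ov V_SD − ½ V_SD²] and I_D = (V_DD − V_SD)/R_D. Equating: 16.9 V_SD² − 39.14 V_SD + 14.7 = 0, giving V_SD = 0.472 V (the root below V_ov).
I_D = (14.7 − 0.472) / 11.6 = 1.23 mA.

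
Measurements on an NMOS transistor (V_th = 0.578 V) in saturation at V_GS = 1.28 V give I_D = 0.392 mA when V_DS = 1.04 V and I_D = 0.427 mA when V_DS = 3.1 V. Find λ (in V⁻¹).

With V_GS fixed, I_D ∝ (1 + λ V_DS) in saturation, so I_D2/I_D1 = (1 + λ V_DS2)/(1 + λ V_DS1).
0.427/0.392 = 1.089 = (1 + 3.1 λ)/(1 + 1.04 λ).
Solving: λ (I_D1 V_DS2 − I_D2 V_DS1) = I_D2 − I_D1, so λ = (0.427 − 0.392) / (0.392 × 3.1 − 0.427 × 1.04) = 0.035 / 0.771 = 0.0454 V⁻¹.

λ = 0.0454 V⁻¹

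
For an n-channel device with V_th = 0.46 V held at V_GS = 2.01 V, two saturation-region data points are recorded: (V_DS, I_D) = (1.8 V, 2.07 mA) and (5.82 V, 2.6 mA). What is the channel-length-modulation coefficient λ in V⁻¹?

With V_GS fixed, I_D ∝ (1 + λ V_DS) in saturation, so I_D2/I_D1 = (1 + λ V_DS2)/(1 + λ V_DS1).
2.6/2.07 = 1.256 = (1 + 5.82 λ)/(1 + 1.8 λ).
Solving: λ (I_D1 V_DS2 − I_D2 V_DS1) = I_D2 − I_D1, so λ = (2.6 − 2.07) / (2.07 × 5.82 − 2.6 × 1.8) = 0.53 / 7.37 = 0.0719 V⁻¹.

λ = 0.0719 V⁻¹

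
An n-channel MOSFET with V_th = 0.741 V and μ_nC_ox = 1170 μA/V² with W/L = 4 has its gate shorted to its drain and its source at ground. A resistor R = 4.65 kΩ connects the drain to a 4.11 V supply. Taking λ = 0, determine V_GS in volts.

V_GS = 1.25 V

With gate tied to drain, V_GS = V_DS ≥ V_GS − V_th, so the device is in saturation.
k_n = μ_nC_ox · (W/L) = 4.68 mA/V².
KCL at the drain: ½ k_n (V_GS − V_th)² = (V_DD − V_GS)/R.
Let x = V_GS − 0.741. Then 10.9 x² + x − 3.369 = 0, giving x = 0.512 V (positive root), so V_GS = 1.25 V.
I_D = (V_DD − V_GS)/R = (4.11 − 1.25) / 4.65 = 0.614 mA.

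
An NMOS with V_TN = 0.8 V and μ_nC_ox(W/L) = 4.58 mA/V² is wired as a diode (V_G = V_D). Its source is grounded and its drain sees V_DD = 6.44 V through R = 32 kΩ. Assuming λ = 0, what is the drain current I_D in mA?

With gate tied to drain, V_GS = V_DS ≥ V_GS − V_TN, so the device is in saturation.
KCL at the drain: ½ k_n (V_GS − V_TN)² = (V_DD − V_GS)/R.
Let x = V_GS − 0.8. Then 73.3 x² + x − 5.64 = 0, giving x = 0.271 V (positive root), so V_GS = 1.07 V.
I_D = (V_DD − V_GS)/R = (6.44 − 1.07) / 32 = 0.168 mA.

I_D = 0.168 mA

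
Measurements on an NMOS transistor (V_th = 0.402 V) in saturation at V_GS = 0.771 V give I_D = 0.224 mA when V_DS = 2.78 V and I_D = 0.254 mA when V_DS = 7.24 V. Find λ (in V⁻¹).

With V_GS fixed, I_D ∝ (1 + λ V_DS) in saturation, so I_D2/I_D1 = (1 + λ V_DS2)/(1 + λ V_DS1).
0.254/0.224 = 1.134 = (1 + 7.24 λ)/(1 + 2.78 λ).
Solving: λ (I_D1 V_DS2 − I_D2 V_DS1) = I_D2 − I_D1, so λ = (0.254 − 0.224) / (0.224 × 7.24 − 0.254 × 2.78) = 0.03 / 0.916 = 0.0328 V⁻¹.

λ = 0.0328 V⁻¹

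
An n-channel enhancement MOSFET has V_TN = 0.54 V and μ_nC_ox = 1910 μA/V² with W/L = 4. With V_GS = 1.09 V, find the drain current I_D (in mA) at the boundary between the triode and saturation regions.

At the boundary V_DS = V_ov = V_GS − V_TN = 1.09 − 0.54 = 0.55 V.
k_n = μ_nC_ox · (W/L) = 7.64 mA/V².
I_D = ½ k_n V_ov² = 0.5 × 7.64 × 0.55² = 1.16 mA.

I_D = 1.16 mA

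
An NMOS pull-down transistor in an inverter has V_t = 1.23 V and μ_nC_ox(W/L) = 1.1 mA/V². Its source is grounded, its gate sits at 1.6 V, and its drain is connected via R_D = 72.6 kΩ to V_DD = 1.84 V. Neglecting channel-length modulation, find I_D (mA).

V_GS = V_G = 1.6 V, so V_ov = 1.6 − 1.23 = 0.37 V.
Assume saturation: I_D = ½ k_n V_ov² = 0.5 × 1.1 × 0.37² = 0.0753 mA, giving V_DS = V_DD − I_D R_D = 1.84 − 0.0753 × 72.6 = -3.63 V.
But -3.63 V < V_ov = 0.37 V, so the device is actually in triode.
In triode I_D = k_n[V_ov V_DS − ½ V_DS²] and I_D = (V_DD − V_DS)/R_D. Equating: 39.9 V_DS² − 30.55 V_DS + 1.84 = 0, giving V_DS = 0.0659 V (the root below V_ov).
I_D = (1.84 − 0.0659) / 72.6 = 0.0244 mA.

I_D = 0.0244 mA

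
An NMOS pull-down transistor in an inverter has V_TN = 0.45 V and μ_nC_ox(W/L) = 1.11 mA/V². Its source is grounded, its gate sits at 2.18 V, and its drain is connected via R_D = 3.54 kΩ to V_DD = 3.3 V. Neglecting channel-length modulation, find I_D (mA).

I_D = 0.796 mA

V_GS = V_G = 2.18 V, so V_ov = 2.18 − 0.45 = 1.73 V.
Assume saturation: I_D = ½ k_n V_ov² = 0.5 × 1.11 × 1.73² = 1.66 mA, giving V_DS = V_DD − I_D R_D = 3.3 − 1.66 × 3.54 = -2.58 V.
But -2.58 V < V_ov = 1.73 V, so the device is actually in triode.
In triode I_D = k_n[V_ov V_DS − ½ V_DS²] and I_D = (V_DD − V_DS)/R_D. Equating: 1.96 V_DS² − 7.798 V_DS + 3.3 = 0, giving V_DS = 0.482 V (the root below V_ov).
I_D = (3.3 − 0.482) / 3.54 = 0.796 mA.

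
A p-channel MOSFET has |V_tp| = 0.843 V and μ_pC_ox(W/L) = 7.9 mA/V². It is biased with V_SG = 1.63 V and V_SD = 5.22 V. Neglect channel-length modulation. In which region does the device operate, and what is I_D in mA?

Saturation; I_D = 2.45 mA

V_ov = V_SG − |V_tp| = 1.63 − 0.843 = 0.787 V.
Since V_SD = 5.22 V ≥ V_ov = 0.787 V, the device is in saturation.
I_D = ½ k_p V_ov² = 0.5 × 7.9 × 0.787² = 2.45 mA.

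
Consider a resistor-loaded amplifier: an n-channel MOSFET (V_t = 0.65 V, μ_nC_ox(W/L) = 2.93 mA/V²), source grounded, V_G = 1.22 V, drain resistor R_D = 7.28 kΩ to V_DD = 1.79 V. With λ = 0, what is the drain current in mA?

V_GS = V_G = 1.22 V, so V_ov = 1.22 − 0.65 = 0.57 V.
Assume saturation: I_D = ½ k_n V_ov² = 0.5 × 2.93 × 0.57² = 0.476 mA, giving V_DS = V_DD − I_D R_D = 1.79 − 0.476 × 7.28 = -1.68 V.
But -1.68 V < V_ov = 0.57 V, so the device is actually in triode.
In triode I_D = k_n[V_ov V_DS − ½ V_DS²] and I_D = (V_DD − V_DS)/R_D. Equating: 10.7 V_DS² − 13.16 V_DS + 1.79 = 0, giving V_DS = 0.156 V (the root below V_ov).
I_D = (1.79 − 0.156) / 7.28 = 0.224 mA.

I_D = 0.224 mA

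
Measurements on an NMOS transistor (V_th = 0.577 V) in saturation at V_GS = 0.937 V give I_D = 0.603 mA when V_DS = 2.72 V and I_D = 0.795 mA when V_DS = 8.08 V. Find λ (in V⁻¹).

With V_GS fixed, I_D ∝ (1 + λ V_DS) in saturation, so I_D2/I_D1 = (1 + λ V_DS2)/(1 + λ V_DS1).
0.795/0.603 = 1.318 = (1 + 8.08 λ)/(1 + 2.72 λ).
Solving: λ (I_D1 V_DS2 − I_D2 V_DS1) = I_D2 − I_D1, so λ = (0.795 − 0.603) / (0.603 × 8.08 − 0.795 × 2.72) = 0.192 / 2.71 = 0.0709 V⁻¹.

λ = 0.0709 V⁻¹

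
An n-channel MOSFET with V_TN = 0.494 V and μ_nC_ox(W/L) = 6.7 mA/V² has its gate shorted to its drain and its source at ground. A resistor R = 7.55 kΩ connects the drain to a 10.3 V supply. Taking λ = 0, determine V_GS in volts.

V_GS = 1.10 V

With gate tied to drain, V_GS = V_DS ≥ V_GS − V_TN, so the device is in saturation.
KCL at the drain: ½ k_n (V_GS − V_TN)² = (V_DD − V_GS)/R.
Let x = V_GS − 0.494. Then 25.3 x² + x − 9.806 = 0, giving x = 0.603 V (positive root), so V_GS = 1.1 V.
I_D = (V_DD − V_GS)/R = (10.3 − 1.1) / 7.55 = 1.22 mA.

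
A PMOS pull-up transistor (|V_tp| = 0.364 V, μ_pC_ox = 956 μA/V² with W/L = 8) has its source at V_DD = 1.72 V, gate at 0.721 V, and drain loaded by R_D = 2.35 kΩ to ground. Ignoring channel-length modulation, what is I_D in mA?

V_SG = V_DD − V_G = 1.72 − 0.721 = 0.999 V, so V_ov = 0.999 − 0.364 = 0.635 V.
k_p = μ_pC_ox · (W/L) = 7.648 mA/V².
Assume saturation: I_D = ½ k_p V_ov² = 0.5 × 7.648 × 0.635² = 1.54 mA, giving V_SD = V_DD − I_D R_D = 1.72 − 1.54 × 2.35 = -1.9 V.
But -1.9 V < V_ov = 0.635 V, so the device is actually in triode.
In triode I_D = k_p[V_ov V_SD − ½ V_SD²] and I_D = (V_DD − V_SD)/R_D. Equating: 8.99 V_SD² − 12.41 V_SD + 1.72 = 0, giving V_SD = 0.156 V (the root below V_ov).
I_D = (1.72 − 0.156) / 2.35 = 0.665 mA.

I_D = 0.665 mA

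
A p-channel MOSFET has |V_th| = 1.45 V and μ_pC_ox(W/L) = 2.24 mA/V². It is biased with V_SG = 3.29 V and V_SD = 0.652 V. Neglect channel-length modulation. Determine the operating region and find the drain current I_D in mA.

V_ov = V_SG − |V_th| = 3.29 − 1.45 = 1.84 V.
Since V_SD = 0.652 V < V_ov = 1.84 V, the device is in the triode region.
I_D = k_p [V_ov · V_SD − ½ V_SD²] = 2.24 × [1.84 × 0.652 − 0.5 × 0.652²] = 2.21 mA.

Triode; I_D = 2.21 mA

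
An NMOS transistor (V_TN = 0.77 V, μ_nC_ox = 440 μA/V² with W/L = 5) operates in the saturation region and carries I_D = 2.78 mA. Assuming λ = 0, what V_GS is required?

k_n = μ_nC_ox · (W/L) = 2.2 mA/V².
In saturation I_D = ½ k_n (V_GS − V_TN)², so V_GS − V_TN = √(2 I_D / k_n) = √(2 × 2.78 / 2.2) = 1.59 V.
V_GS = 0.77 + 1.59 = 2.36 V.

V_GS = 2.36 V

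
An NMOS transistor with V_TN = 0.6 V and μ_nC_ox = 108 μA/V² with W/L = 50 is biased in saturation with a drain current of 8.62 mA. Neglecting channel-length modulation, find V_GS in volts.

k_n = μ_nC_ox · (W/L) = 5.4 mA/V².
In saturation I_D = ½ k_n (V_GS − V_TN)², so V_GS − V_TN = √(2 I_D / k_n) = √(2 × 8.62 / 5.4) = 1.79 V.
V_GS = 0.6 + 1.79 = 2.39 V.

V_GS = 2.39 V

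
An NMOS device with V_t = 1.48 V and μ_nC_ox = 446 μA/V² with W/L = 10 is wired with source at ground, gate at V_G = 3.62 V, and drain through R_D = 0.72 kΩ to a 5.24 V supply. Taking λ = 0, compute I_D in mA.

I_D = 6.17 mA

V_GS = V_G = 3.62 V, so V_ov = 3.62 − 1.48 = 2.14 V.
k_n = μ_nC_ox · (W/L) = 4.46 mA/V².
Assume saturation: I_D = ½ k_n V_ov² = 0.5 × 4.46 × 2.14² = 10.2 mA, giving V_DS = V_DD − I_D R_D = 5.24 − 10.2 × 0.72 = -2.11 V.
But -2.11 V < V_ov = 2.14 V, so the device is actually in triode.
In triode I_D = k_n[V_ov V_DS − ½ V_DS²] and I_D = (V_DD − V_DS)/R_D. Equating: 1.61 V_DS² − 7.872 V_DS + 5.24 = 0, giving V_DS = 0.794 V (the root below V_ov).
I_D = (5.24 − 0.794) / 0.72 = 6.17 mA.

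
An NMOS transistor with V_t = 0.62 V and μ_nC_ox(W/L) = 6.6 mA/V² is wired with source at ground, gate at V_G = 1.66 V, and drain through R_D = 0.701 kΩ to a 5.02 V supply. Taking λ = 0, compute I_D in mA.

V_GS = V_G = 1.66 V, so V_ov = 1.66 − 0.62 = 1.04 V.
Assume saturation: I_D = ½ k_n V_ov² = 0.5 × 6.6 × 1.04² = 3.57 mA, giving V_DS = V_DD − I_D R_D = 5.02 − 3.57 × 0.701 = 2.52 V.
V_DS = 2.52 V ≥ V_ov = 1.04 V, confirming saturation.

I_D = 3.57 mA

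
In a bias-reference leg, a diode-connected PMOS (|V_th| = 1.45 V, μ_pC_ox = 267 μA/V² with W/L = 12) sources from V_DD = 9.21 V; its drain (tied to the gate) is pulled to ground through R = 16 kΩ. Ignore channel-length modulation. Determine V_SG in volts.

With gate tied to drain, V_SG = V_SD ≥ V_SG − |V_th|, so the device is in saturation.
k_p = μ_pC_ox · (W/L) = 3.204 mA/V².
KCL at the drain: ½ k_p (V_SG − |V_th|)² = (V_DD − V_SG)/R.
Let x = V_SG − 1.45. Then 25.6 x² + x − 7.76 = 0, giving x = 0.531 V (positive root), so V_SG = 1.98 V.
I_D = (V_DD − V_SG)/R = (9.21 − 1.98) / 16 = 0.452 mA.

V_SG = 1.98 V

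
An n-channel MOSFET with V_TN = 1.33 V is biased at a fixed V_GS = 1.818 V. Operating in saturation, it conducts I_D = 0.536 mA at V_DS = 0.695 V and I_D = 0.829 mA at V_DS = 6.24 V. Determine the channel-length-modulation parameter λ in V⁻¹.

With V_GS fixed, I_D ∝ (1 + λ V_DS) in saturation, so I_D2/I_D1 = (1 + λ V_DS2)/(1 + λ V_DS1).
0.829/0.536 = 1.547 = (1 + 6.24 λ)/(1 + 0.695 λ).
Solving: λ (I_D1 V_DS2 − I_D2 V_DS1) = I_D2 − I_D1, so λ = (0.829 − 0.536) / (0.536 × 6.24 − 0.829 × 0.695) = 0.293 / 2.77 = 0.106 V⁻¹.

λ = 0.106 V⁻¹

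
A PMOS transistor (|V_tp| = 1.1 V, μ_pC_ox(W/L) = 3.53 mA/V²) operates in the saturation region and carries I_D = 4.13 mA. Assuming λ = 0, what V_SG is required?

In saturation I_D = ½ k_p (V_SG − |V_tp|)², so V_SG − |V_tp| = √(2 I_D / k_p) = √(2 × 4.13 / 3.53) = 1.53 V.
V_SG = 1.1 + 1.53 = 2.63 V.

V_SG = 2.63 V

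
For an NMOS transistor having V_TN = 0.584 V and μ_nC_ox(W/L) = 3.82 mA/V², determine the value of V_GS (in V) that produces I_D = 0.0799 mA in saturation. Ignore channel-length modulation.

In saturation I_D = ½ k_n (V_GS − V_TN)², so V_GS − V_TN = √(2 I_D / k_n) = √(2 × 0.0799 / 3.82) = 0.205 V.
V_GS = 0.584 + 0.205 = 0.789 V.

V_GS = 0.789 V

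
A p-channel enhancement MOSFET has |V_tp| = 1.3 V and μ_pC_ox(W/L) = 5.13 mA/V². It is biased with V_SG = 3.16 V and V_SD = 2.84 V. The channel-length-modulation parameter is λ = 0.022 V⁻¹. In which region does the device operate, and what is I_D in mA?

V_ov = V_SG − |V_tp| = 3.16 − 1.3 = 1.86 V.
Since V_SD = 2.84 V ≥ V_ov = 1.86 V, the device is in saturation.
I_D = ½ k_p V_ov² (1 + λ V_SD) = 0.5 × 5.13 × 1.86² × (1 + 0.022 × 2.84) = 9.43 mA.

Saturation; I_D = 9.43 mA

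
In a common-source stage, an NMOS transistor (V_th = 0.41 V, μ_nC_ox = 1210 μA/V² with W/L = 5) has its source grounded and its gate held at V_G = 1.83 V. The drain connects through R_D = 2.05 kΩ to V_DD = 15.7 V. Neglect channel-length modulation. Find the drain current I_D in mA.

V_GS = V_G = 1.83 V, so V_ov = 1.83 − 0.41 = 1.42 V.
k_n = μ_nC_ox · (W/L) = 6.05 mA/V².
Assume saturation: I_D = ½ k_n V_ov² = 0.5 × 6.05 × 1.42² = 6.1 mA, giving V_DS = V_DD − I_D R_D = 15.7 − 6.1 × 2.05 = 3.2 V.
V_DS = 3.2 V ≥ V_ov = 1.42 V, confirming saturation.

I_D = 6.10 mA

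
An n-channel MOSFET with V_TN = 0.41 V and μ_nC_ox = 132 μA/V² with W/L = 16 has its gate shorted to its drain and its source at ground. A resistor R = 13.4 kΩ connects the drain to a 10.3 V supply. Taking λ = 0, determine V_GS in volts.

V_GS = 1.21 V

With gate tied to drain, V_GS = V_DS ≥ V_GS − V_TN, so the device is in saturation.
k_n = μ_nC_ox · (W/L) = 2.112 mA/V².
KCL at the drain: ½ k_n (V_GS − V_TN)² = (V_DD − V_GS)/R.
Let x = V_GS − 0.41. Then 14.2 x² + x − 9.89 = 0, giving x = 0.801 V (positive root), so V_GS = 1.21 V.
I_D = (V_DD − V_GS)/R = (10.3 − 1.21) / 13.4 = 0.678 mA.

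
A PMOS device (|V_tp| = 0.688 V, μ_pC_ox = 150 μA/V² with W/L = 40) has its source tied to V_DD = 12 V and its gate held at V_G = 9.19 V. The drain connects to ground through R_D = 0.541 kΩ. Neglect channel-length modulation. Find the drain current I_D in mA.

I_D = 13.5 mA

V_SG = V_DD − V_G = 12 − 9.19 = 2.81 V, so V_ov = 2.81 − 0.688 = 2.12 V.
k_p = μ_pC_ox · (W/L) = 6 mA/V².
Assume saturation: I_D = ½ k_p V_ov² = 0.5 × 6 × 2.12² = 13.5 mA, giving V_SD = V_DD − I_D R_D = 12 − 13.5 × 0.541 = 4.69 V.
V_SD = 4.69 V ≥ V_ov = 2.12 V, confirming saturation.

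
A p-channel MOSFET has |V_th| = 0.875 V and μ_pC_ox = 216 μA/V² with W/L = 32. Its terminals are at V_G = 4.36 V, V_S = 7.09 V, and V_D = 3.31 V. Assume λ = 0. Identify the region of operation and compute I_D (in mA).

V_SG = V_S − V_G = 7.09 − 4.36 = 2.73 V; V_SD = V_S − V_D = 7.09 − 3.31 = 3.78 V.
k_p = μ_pC_ox · (W/L) = 6.912 mA/V².
V_ov = V_SG − |V_th| = 2.73 − 0.875 = 1.85 V.
Since V_SD = 3.78 V ≥ V_ov = 1.85 V, the device is in saturation.
I_D = ½ k_p V_ov² = 0.5 × 6.912 × 1.85² = 11.9 mA.

Saturation; I_D = 11.9 mA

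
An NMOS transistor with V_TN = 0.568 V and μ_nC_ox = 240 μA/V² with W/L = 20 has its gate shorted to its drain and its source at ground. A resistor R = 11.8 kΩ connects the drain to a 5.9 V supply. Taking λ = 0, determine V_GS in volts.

V_GS = 0.985 V

With gate tied to drain, V_GS = V_DS ≥ V_GS − V_TN, so the device is in saturation.
k_n = μ_nC_ox · (W/L) = 4.8 mA/V².
KCL at the drain: ½ k_n (V_GS − V_TN)² = (V_DD − V_GS)/R.
Let x = V_GS − 0.568. Then 28.3 x² + x − 5.332 = 0, giving x = 0.417 V (positive root), so V_GS = 0.985 V.
I_D = (V_DD − V_GS)/R = (5.9 − 0.985) / 11.8 = 0.417 mA.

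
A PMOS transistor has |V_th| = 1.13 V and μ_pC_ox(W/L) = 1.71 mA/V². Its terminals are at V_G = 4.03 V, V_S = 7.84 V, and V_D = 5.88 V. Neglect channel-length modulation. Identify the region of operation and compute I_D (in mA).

Triode; I_D = 5.70 mA

V_SG = V_S − V_G = 7.84 − 4.03 = 3.81 V; V_SD = V_S − V_D = 7.84 − 5.88 = 1.96 V.
V_ov = V_SG − |V_th| = 3.81 − 1.13 = 2.68 V.
Since V_SD = 1.96 V < V_ov = 2.68 V, the device is in the triode region.
I_D = k_p [V_ov · V_SD − ½ V_SD²] = 1.71 × [2.68 × 1.96 − 0.5 × 1.96²] = 5.7 mA.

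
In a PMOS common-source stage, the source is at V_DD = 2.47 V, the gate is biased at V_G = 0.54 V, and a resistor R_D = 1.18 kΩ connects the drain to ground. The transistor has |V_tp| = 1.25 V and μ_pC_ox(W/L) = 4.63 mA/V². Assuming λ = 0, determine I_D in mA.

I_D = 1.07 mA

V_SG = V_DD − V_G = 2.47 − 0.54 = 1.93 V, so V_ov = 1.93 − 1.25 = 0.68 V.
Assume saturation: I_D = ½ k_p V_ov² = 0.5 × 4.63 × 0.68² = 1.07 mA, giving V_SD = V_DD − I_D R_D = 2.47 − 1.07 × 1.18 = 1.21 V.
V_SD = 1.21 V ≥ V_ov = 0.68 V, confirming saturation.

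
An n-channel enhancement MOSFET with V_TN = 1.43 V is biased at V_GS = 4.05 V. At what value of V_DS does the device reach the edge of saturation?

V_DS,sat = 2.62 V

The boundary between triode and saturation is V_DS = V_GS − V_TN = V_ov.
V_ov = 4.05 − 1.43 = 2.62 V.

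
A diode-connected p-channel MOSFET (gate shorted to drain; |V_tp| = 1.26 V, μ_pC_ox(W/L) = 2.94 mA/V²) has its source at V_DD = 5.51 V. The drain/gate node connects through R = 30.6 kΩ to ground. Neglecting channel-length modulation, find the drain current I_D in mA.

I_D = 0.129 mA

With gate tied to drain, V_SG = V_SD ≥ V_SG − |V_tp|, so the device is in saturation.
KCL at the drain: ½ k_p (V_SG − |V_tp|)² = (V_DD − V_SG)/R.
Let x = V_SG − 1.26. Then 45 x² + x − 4.25 = 0, giving x = 0.296 V (positive root), so V_SG = 1.56 V.
I_D = (V_DD − V_SG)/R = (5.51 − 1.56) / 30.6 = 0.129 mA.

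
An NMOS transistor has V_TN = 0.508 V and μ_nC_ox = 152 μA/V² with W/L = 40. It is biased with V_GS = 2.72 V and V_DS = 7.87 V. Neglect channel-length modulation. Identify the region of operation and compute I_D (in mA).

k_n = μ_nC_ox · (W/L) = 6.08 mA/V².
V_ov = V_GS − V_TN = 2.72 − 0.508 = 2.21 V.
Since V_DS = 7.87 V ≥ V_ov = 2.21 V, the device is in saturation.
I_D = ½ k_n V_ov² = 0.5 × 6.08 × 2.21² = 14.9 mA.

Saturation; I_D = 14.9 mA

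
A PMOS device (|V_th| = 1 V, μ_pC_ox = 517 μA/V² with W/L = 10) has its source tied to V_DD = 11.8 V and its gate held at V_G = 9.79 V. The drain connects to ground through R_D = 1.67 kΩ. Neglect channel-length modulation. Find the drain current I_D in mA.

V_SG = V_DD − V_G = 11.8 − 9.79 = 2.01 V, so V_ov = 2.01 − 1 = 1.01 V.
k_p = μ_pC_ox · (W/L) = 5.17 mA/V².
Assume saturation: I_D = ½ k_p V_ov² = 0.5 × 5.17 × 1.01² = 2.64 mA, giving V_SD = V_DD − I_D R_D = 11.8 − 2.64 × 1.67 = 7.4 V.
V_SD = 7.4 V ≥ V_ov = 1.01 V, confirming saturation.

I_D = 2.64 mA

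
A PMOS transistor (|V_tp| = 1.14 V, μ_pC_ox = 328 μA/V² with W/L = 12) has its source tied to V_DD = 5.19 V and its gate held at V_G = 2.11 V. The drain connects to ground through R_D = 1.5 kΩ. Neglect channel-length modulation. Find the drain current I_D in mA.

I_D = 3.15 mA

V_SG = V_DD − V_G = 5.19 − 2.11 = 3.08 V, so V_ov = 3.08 − 1.14 = 1.94 V.
k_p = μ_pC_ox · (W/L) = 3.936 mA/V².
Assume saturation: I_D = ½ k_p V_ov² = 0.5 × 3.936 × 1.94² = 7.41 mA, giving V_SD = V_DD − I_D R_D = 5.19 − 7.41 × 1.5 = -5.92 V.
But -5.92 V < V_ov = 1.94 V, so the device is actually in triode.
In triode I_D = k_p[V_ov V_SD − ½ V_SD²] and I_D = (V_DD − V_SD)/R_D. Equating: 2.95 V_SD² − 12.45 V_SD + 5.19 = 0, giving V_SD = 0.469 V (the root below V_ov).
I_D = (5.19 − 0.469) / 1.5 = 3.15 mA.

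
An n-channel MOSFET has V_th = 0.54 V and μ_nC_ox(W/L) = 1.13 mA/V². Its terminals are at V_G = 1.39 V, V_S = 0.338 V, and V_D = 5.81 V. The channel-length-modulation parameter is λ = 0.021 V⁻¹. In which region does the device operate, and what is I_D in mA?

Saturation; I_D = 0.165 mA

V_GS = V_G − V_S = 1.39 − 0.338 = 1.05 V; V_DS = V_D − V_S = 5.81 − 0.338 = 5.47 V.
V_ov = V_GS − V_th = 1.05 − 0.54 = 0.512 V.
Since V_DS = 5.47 V ≥ V_ov = 0.512 V, the device is in saturation.
I_D = ½ k_n V_ov² (1 + λ V_DS) = 0.5 × 1.13 × 0.512² × (1 + 0.021 × 5.47) = 0.165 mA.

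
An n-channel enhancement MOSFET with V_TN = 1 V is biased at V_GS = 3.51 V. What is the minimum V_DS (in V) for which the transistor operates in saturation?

V_DS,sat = 2.51 V

The boundary between triode and saturation is V_DS = V_GS − V_TN = V_ov.
V_ov = 3.51 − 1 = 2.51 V.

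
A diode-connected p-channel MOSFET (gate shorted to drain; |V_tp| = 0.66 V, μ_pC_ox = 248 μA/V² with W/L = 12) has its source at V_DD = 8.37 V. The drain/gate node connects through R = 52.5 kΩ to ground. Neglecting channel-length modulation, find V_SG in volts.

V_SG = 0.968 V

With gate tied to drain, V_SG = V_SD ≥ V_SG − |V_tp|, so the device is in saturation.
k_p = μ_pC_ox · (W/L) = 2.976 mA/V².
KCL at the drain: ½ k_p (V_SG − |V_tp|)² = (V_DD − V_SG)/R.
Let x = V_SG − 0.66. Then 78.1 x² + x − 7.71 = 0, giving x = 0.308 V (positive root), so V_SG = 0.968 V.
I_D = (V_DD − V_SG)/R = (8.37 − 0.968) / 52.5 = 0.141 mA.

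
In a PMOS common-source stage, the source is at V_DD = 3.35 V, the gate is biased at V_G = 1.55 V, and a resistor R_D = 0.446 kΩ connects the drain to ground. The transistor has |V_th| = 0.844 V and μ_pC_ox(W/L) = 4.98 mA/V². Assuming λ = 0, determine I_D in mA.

V_SG = V_DD − V_G = 3.35 − 1.55 = 1.8 V, so V_ov = 1.8 − 0.844 = 0.956 V.
Assume saturation: I_D = ½ k_p V_ov² = 0.5 × 4.98 × 0.956² = 2.28 mA, giving V_SD = V_DD − I_D R_D = 3.35 − 2.28 × 0.446 = 2.34 V.
V_SD = 2.34 V ≥ V_ov = 0.956 V, confirming saturation.

I_D = 2.28 mA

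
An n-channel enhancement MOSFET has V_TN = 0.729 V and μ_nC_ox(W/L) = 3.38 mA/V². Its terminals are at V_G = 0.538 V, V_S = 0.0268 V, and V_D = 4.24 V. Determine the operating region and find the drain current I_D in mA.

V_GS = V_G − V_S = 0.538 − 0.0268 = 0.511 V; V_DS = V_D − V_S = 4.24 − 0.0268 = 4.21 V.
V_GS = 0.511 V < V_TN = 0.729 V, so the transistor is in cutoff.

Cutoff; I_D = 0 mA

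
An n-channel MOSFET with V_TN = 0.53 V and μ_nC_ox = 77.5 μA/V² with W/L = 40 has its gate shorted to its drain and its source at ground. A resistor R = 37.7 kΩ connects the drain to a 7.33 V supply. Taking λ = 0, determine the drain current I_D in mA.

With gate tied to drain, V_GS = V_DS ≥ V_GS − V_TN, so the device is in saturation.
k_n = μ_nC_ox · (W/L) = 3.1 mA/V².
KCL at the drain: ½ k_n (V_GS − V_TN)² = (V_DD − V_GS)/R.
Let x = V_GS − 0.53. Then 58.4 x² + x − 6.8 = 0, giving x = 0.333 V (positive root), so V_GS = 0.863 V.
I_D = (V_DD − V_GS)/R = (7.33 − 0.863) / 37.7 = 0.172 mA.

I_D = 0.172 mA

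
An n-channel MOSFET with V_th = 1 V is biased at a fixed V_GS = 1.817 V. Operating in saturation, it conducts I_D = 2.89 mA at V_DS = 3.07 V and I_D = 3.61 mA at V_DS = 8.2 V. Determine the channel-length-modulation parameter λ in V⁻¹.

With V_GS fixed, I_D ∝ (1 + λ V_DS) in saturation, so I_D2/I_D1 = (1 + λ V_DS2)/(1 + λ V_DS1).
3.61/2.89 = 1.249 = (1 + 8.2 λ)/(1 + 3.07 λ).
Solving: λ (I_D1 V_DS2 − I_D2 V_DS1) = I_D2 − I_D1, so λ = (3.61 − 2.89) / (2.89 × 8.2 − 3.61 × 3.07) = 0.72 / 12.6 = 0.0571 V⁻¹.

λ = 0.0571 V⁻¹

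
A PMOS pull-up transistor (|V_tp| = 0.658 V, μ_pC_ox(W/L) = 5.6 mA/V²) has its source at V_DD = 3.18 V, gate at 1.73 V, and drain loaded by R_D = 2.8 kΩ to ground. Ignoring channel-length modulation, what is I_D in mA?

V_SG = V_DD − V_G = 3.18 − 1.73 = 1.45 V, so V_ov = 1.45 − 0.658 = 0.792 V.
Assume saturation: I_D = ½ k_p V_ov² = 0.5 × 5.6 × 0.792² = 1.76 mA, giving V_SD = V_DD − I_D R_D = 3.18 − 1.76 × 2.8 = -1.74 V.
But -1.74 V < V_ov = 0.792 V, so the device is actually in triode.
In triode I_D = k_p[V_ov V_SD − ½ V_SD²] and I_D = (V_DD − V_SD)/R_D. Equating: 7.84 V_SD² − 13.42 V_SD + 3.18 = 0, giving V_SD = 0.284 V (the root below V_ov).
I_D = (3.18 − 0.284) / 2.8 = 1.03 mA.

I_D = 1.03 mA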